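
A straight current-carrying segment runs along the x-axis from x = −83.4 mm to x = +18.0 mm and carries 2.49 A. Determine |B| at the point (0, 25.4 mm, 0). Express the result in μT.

For a finite straight segment, B = (μ₀I/4πd)(sinθ₁ + sinθ₂), where θ₁, θ₂ are the angles from the perpendicular to each end.
The perpendicular distance is d = 0.0254 m; the end-offsets along the wire are a = 0.0834 m and b = 0.018 m.
sinθ₁ = 0.0834/√(0.0834²+0.0254²) = 0.9566; sinθ₂ = 0.018/√(0.018²+0.0254²) = 0.5782.
B = (4π×10⁻⁷ × 2.49) / (4π × 0.0254) × (0.9566 + 0.5782) = 1.50×10⁻⁵ T.

B ≈ 15.0 μT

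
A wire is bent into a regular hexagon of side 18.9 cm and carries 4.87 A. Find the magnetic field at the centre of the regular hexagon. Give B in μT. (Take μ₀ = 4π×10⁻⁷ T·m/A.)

Each side is a finite straight segment at perpendicular distance d = a/(2 tan(π/6)) = 0.1637 m from the centre, with end-angles ±π/6.
One side contributes B₁ = (μ₀I/4πd)·2 sin(π/6) = 2.98×10⁻⁶ T.
All 6 sides add in the same direction: B = 6 × 2.98×10⁻⁶ = 1.79×10⁻⁵ T.

B ≈ 17.9 μT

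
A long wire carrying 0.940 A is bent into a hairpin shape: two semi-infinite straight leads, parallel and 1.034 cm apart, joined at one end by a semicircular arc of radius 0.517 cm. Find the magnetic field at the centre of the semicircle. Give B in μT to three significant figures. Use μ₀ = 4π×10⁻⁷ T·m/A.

B ≈ 93.5 μT

The semicircular arc contributes B_arc = μ₀I·π/(4πR) = μ₀I/(4R) = 5.71×10⁻⁵ T.
Each semi-infinite lead is at perpendicular distance R = 0.00517 m from the centre, with the perpendicular foot at its near end, so it contributes μ₀I/(4πR); both point the same way, together 3.64×10⁻⁵ T.
Arc and leads all point the same direction: B = 5.71×10⁻⁵ + 3.64×10⁻⁵ = 9.35×10⁻⁵ T.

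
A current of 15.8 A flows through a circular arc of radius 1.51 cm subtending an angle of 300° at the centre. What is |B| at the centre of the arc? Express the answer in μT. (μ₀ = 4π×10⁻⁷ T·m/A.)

B ≈ 548 μT

The Biot–Savart field of a circular arc at its centre is B = μ₀Iφ/(4πR), with φ = 5.236 rad.
B = (4π×10⁻⁷ × 15.8 × 5.236) / (4π × 0.0151) = 5.48×10⁻⁴ T.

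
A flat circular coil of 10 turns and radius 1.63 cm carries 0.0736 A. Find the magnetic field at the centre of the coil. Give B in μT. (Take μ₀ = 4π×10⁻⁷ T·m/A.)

For an N-turn flat coil, B = Nμ₀I/(2R) with R = 0.0163 m.
B = 10 × 2.84×10⁻⁶ T = 2.84×10⁻⁵ T.

B ≈ 28.4 μT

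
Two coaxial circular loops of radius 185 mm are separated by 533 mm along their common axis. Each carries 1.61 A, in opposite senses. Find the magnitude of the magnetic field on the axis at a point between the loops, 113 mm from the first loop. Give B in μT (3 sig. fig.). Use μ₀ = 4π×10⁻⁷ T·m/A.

Each loop contributes B = μ₀IR²/[2(R²+z²)^(3/2)] on the axis, with z measured from that loop.
Loop 1 (z = 0.113 m): B₁ = 3.40×10⁻⁶ T. Loop 2 (z = 0.42 m): B₂ = 3.58×10⁻⁷ T.
The fields oppose: B = |B₁ − B₂| = 3.04×10⁻⁶ T.

B ≈ 3.04 μT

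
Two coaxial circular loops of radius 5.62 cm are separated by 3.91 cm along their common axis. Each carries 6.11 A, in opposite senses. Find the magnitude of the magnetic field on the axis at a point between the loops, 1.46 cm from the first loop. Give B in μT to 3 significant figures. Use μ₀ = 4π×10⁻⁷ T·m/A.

Each loop contributes B = μ₀IR²/[2(R²+z²)^(3/2)] on the axis, with z measured from that loop.
Loop 1 (z = 0.0146 m): B₁ = 6.19×10⁻⁵ T. Loop 2 (z = 0.0245 m): B₂ = 5.26×10⁻⁵ T.
The fields oppose: B = |B₁ − B₂| = 9.32×10⁻⁶ T.

B ≈ 9.32 μT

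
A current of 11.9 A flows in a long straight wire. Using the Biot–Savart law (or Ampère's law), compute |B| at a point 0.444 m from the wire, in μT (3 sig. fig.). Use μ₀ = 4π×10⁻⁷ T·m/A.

For an infinitely long straight wire, B = μ₀I/(2πd).
B = (4π×10⁻⁷ × 11.9) / (2π × 0.444) = 5.36×10⁻⁶ T.

B ≈ 5.36 μT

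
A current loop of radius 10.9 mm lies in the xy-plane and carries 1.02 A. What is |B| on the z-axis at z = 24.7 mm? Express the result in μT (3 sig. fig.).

On the axis of a circular loop, B = μ₀IR² / [2(R²+z²)^(3/2)].
R² + z² = (0.0109)² + (0.0247)² = 0.0007289 m², and (R²+z²)^(3/2) = 1.97×10⁻⁵ m³.
B = (4π×10⁻⁷ × 1.02 × 0.0001188) / (2 × 1.97×10⁻⁵) = 3.87×10⁻⁶ T.

B ≈ 3.87 μT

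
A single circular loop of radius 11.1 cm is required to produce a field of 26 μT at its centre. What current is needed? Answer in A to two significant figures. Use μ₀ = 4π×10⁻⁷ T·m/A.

At the centre of a circular loop B = μ₀I/(2R), so I = 2RB/μ₀.
With R = 0.111 m, I = 2 × 0.111 × 2.60×10⁻⁵ / (4π×10⁻⁷) = 4.59 A.

I ≈ 4.6 A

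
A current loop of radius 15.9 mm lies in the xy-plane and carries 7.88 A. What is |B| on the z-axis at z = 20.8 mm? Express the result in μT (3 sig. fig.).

On the axis of a circular loop, B = μ₀IR² / [2(R²+z²)^(3/2)].
R² + z² = (0.0159)² + (0.0208)² = 0.0006855 m², and (R²+z²)^(3/2) = 1.79×10⁻⁵ m³.
B = (4π×10⁻⁷ × 7.88 × 0.0002528) / (2 × 1.79×10⁻⁵) = 6.97×10⁻⁵ T.

B ≈ 69.7 μT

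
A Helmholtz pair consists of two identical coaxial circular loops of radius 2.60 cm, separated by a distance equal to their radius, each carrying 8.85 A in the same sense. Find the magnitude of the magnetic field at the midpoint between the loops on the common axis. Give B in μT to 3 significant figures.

Each loop contributes B = μ₀IR²/[2(R²+z²)^(3/2)] on the axis, with z measured from that loop.
Loop 1 (z = 0.013 m): B₁ = 1.53×10⁻⁴ T. Loop 2 (z = 0.013 m): B₂ = 1.53×10⁻⁴ T.
The fields add: B = B₁ + B₂ = 3.06×10⁻⁴ T.

B ≈ 306 μT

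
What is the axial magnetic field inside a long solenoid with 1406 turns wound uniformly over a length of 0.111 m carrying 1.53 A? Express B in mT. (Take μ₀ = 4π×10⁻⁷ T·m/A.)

Inside a long solenoid, B = μ₀nI with n = 1.267×10⁴ turns/m.
B = 4π×10⁻⁷ × 1.267×10⁴ × 1.53 = 2.44×10⁻² T.

B ≈ 24.4 mT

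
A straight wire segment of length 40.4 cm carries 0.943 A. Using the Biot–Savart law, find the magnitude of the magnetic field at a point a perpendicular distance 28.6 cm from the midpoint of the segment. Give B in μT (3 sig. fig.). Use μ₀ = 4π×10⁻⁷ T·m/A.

For a finite straight segment, B = (μ₀I/4πd)(sinθ₁ + sinθ₂), where θ₁, θ₂ are the angles from the perpendicular to each end.
The perpendicular from the point meets the wire at its midpoint, so each end is L/2 = 0.202 m away along the wire.
sinθ₁ = 0.202/√(0.202²+0.286²) = 0.5769; sinθ₂ = 0.202/√(0.202²+0.286²) = 0.5769.
B = (4π×10⁻⁷ × 0.943) / (4π × 0.286) × (0.5769 + 0.5769) = 3.80×10⁻⁷ T.

B ≈ 0.380 μT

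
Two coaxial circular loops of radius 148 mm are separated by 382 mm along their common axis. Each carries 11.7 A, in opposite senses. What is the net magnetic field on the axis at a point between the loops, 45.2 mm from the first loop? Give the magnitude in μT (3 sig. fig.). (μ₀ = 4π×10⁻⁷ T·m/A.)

Each loop contributes B = μ₀IR²/[2(R²+z²)^(3/2)] on the axis, with z measured from that loop.
Loop 1 (z = 0.0452 m): B₁ = 4.35×10⁻⁵ T. Loop 2 (z = 0.3368 m): B₂ = 3.23×10⁻⁶ T.
The fields oppose: B = |B₁ − B₂| = 4.02×10⁻⁵ T.

B ≈ 40.2 μT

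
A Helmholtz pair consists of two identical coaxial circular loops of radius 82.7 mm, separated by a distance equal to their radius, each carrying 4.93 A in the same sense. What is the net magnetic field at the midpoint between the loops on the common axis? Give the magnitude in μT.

Each loop contributes B = μ₀IR²/[2(R²+z²)^(3/2)] on the axis, with z measured from that loop.
Loop 1 (z = 0.04135 m): B₁ = 2.68×10⁻⁵ T. Loop 2 (z = 0.04135 m): B₂ = 2.68×10⁻⁵ T.
The fields add: B = B₁ + B₂ = 5.36×10⁻⁵ T.

B ≈ 53.6 μT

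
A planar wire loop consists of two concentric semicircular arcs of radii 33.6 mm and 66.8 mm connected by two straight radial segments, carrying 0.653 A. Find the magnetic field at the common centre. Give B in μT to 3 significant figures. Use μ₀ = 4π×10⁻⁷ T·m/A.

B ≈ 3.03 μT

The radial connectors point toward the centre, so dl × r̂ = 0 and they contribute nothing.
Each semicircle gives μ₀I/(4R): inner arc 6.11×10⁻⁶ T, outer arc 3.07×10⁻⁶ T.
The two arcs carry current in opposite angular senses, so their fields oppose: B = |6.11×10⁻⁶ − 3.07×10⁻⁶| = 3.03×10⁻⁶ T.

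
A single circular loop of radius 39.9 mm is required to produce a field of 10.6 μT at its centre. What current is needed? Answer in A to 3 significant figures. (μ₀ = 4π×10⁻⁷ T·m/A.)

At the centre of a circular loop B = μ₀I/(2R), so I = 2RB/μ₀.
With R = 0.0399 m, I = 2 × 0.0399 × 1.06×10⁻⁵ / (4π×10⁻⁷) = 0.673 A.

I ≈ 0.673 A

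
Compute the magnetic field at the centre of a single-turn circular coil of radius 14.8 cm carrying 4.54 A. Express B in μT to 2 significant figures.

At the centre of a circular loop the Biot–Savart law gives B = μ₀I/(2R).
B = (4π×10⁻⁷ × 4.54) / (2 × 0.148) = 1.93×10⁻⁵ T.

B ≈ 19 μT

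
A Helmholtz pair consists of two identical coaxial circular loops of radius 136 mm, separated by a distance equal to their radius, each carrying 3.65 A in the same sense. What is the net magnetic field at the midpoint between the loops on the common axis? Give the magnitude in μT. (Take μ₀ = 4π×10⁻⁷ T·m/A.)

B ≈ 24.1 μT

Each loop contributes B = μ₀IR²/[2(R²+z²)^(3/2)] on the axis, with z measured from that loop.
Loop 1 (z = 0.068 m): B₁ = 1.21×10⁻⁵ T. Loop 2 (z = 0.068 m): B₂ = 1.21×10⁻⁵ T.
The fields add: B = B₁ + B₂ = 2.41×10⁻⁵ T.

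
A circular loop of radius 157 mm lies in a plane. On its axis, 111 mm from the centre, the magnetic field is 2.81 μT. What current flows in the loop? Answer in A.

On the axis of a loop, B = μ₀IR²/[2(R²+z²)^(3/2)], so I = 2B(R²+z²)^(3/2)/(μ₀R²).
R² + z² = 0.02465 + 0.01232 = 0.03697 m²; raised to 3/2 gives 7.11×10⁻³ m³.
I = 2 × 2.81×10⁻⁶ × 7.11×10⁻³ / (1.26×10⁻⁶ × 0.02465) = 1.29 A.

I ≈ 1.29 A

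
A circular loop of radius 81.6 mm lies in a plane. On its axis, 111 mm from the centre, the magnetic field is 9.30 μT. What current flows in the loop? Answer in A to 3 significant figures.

I ≈ 5.81 A

On the axis of a loop, B = μ₀IR²/[2(R²+z²)^(3/2)], so I = 2B(R²+z²)^(3/2)/(μ₀R²).
R² + z² = 0.006659 + 0.01232 = 0.01898 m²; raised to 3/2 gives 2.61×10⁻³ m³.
I = 2 × 9.30×10⁻⁶ × 2.61×10⁻³ / (1.26×10⁻⁶ × 0.006659) = 5.81 A.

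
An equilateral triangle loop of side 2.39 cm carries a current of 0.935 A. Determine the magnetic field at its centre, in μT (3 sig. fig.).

Each side is a finite straight segment at perpendicular distance d = a/(2 tan(π/3)) = 0.006899 m from the centre, with end-angles ±π/3.
One side contributes B₁ = (μ₀I/4πd)·2 sin(π/3) = 2.35×10⁻⁵ T.
All 3 sides add in the same direction: B = 3 × 2.35×10⁻⁵ = 7.04×10⁻⁵ T.

B ≈ 70.4 μT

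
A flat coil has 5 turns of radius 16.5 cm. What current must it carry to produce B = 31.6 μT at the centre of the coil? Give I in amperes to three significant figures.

For an N-turn coil, B = Nμ₀I/(2R) with R = 0.165 m, so I = 2RB/(Nμ₀) = 2 × 0.165 × 3.16×10⁻⁵ / (5 × 4π×10⁻⁷) = 1.66 A.

I ≈ 1.66 A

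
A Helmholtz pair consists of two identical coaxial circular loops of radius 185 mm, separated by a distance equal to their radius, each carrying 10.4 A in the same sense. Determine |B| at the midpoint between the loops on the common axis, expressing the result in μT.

Each loop contributes B = μ₀IR²/[2(R²+z²)^(3/2)] on the axis, with z measured from that loop.
Loop 1 (z = 0.0925 m): B₁ = 2.53×10⁻⁵ T. Loop 2 (z = 0.0925 m): B₂ = 2.53×10⁻⁵ T.
The fields add: B = B₁ + B₂ = 5.05×10⁻⁵ T.

B ≈ 50.5 μT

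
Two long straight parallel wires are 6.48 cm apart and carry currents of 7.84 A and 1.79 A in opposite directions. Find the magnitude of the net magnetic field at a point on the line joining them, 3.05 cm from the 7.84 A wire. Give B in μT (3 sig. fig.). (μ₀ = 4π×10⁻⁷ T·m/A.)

Each long wire gives B = μ₀I/(2πd). Distances are d₁ = 0.0305 m and d₂ = 0.0343 m.
B₁ = 5.14×10⁻⁵ T, B₂ = 1.04×10⁻⁵ T.
Between antiparallel currents both contributions point the same way, so they add. B = B₁ + B₂ = 5.14×10⁻⁵ + 1.04×10⁻⁵ = 6.18×10⁻⁵ T.

B ≈ 61.8 μT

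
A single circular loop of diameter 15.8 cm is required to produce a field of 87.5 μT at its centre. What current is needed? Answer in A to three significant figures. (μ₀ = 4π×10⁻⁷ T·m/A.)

I ≈ 11.0 A

At the centre of a circular loop B = μ₀I/(2R), so I = 2RB/μ₀.
With R = 0.079 m, I = 2 × 0.079 × 8.75×10⁻⁵ / (4π×10⁻⁷) = 11.0 A.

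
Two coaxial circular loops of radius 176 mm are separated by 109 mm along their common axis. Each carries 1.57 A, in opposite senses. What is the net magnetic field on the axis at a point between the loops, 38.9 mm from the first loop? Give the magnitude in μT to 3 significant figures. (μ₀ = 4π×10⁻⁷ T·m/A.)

Each loop contributes B = μ₀IR²/[2(R²+z²)^(3/2)] on the axis, with z measured from that loop.
Loop 1 (z = 0.0389 m): B₁ = 5.22×10⁻⁶ T. Loop 2 (z = 0.0701 m): B₂ = 4.49×10⁻⁶ T.
The fields oppose: B = |B₁ − B₂| = 7.24×10⁻⁷ T.

B ≈ 0.724 μT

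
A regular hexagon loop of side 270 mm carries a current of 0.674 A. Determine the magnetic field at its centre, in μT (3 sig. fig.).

Each side is a finite straight segment at perpendicular distance d = a/(2 tan(π/6)) = 0.2338 m from the centre, with end-angles ±π/6.
One side contributes B₁ = (μ₀I/4πd)·2 sin(π/6) = 2.88×10⁻⁷ T.
All 6 sides add in the same direction: B = 6 × 2.88×10⁻⁷ = 1.73×10⁻⁶ T.

B ≈ 1.73 μT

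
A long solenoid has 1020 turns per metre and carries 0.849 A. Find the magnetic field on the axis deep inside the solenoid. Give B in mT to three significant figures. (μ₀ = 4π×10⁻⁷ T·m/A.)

B ≈ 1.09 mT

Inside a long solenoid, B = μ₀nI with n = 1020 turns/m.
B = 4π×10⁻⁷ × 1020 × 0.849 = 1.09×10⁻³ T.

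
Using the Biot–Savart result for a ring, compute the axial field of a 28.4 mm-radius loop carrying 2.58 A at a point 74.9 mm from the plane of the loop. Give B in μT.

On the axis of a circular loop, B = μ₀IR² / [2(R²+z²)^(3/2)].
R² + z² = (0.0284)² + (0.0749)² = 0.006417 m², and (R²+z²)^(3/2) = 5.14×10⁻⁴ m³.
B = (4π×10⁻⁷ × 2.58 × 0.0008066) / (2 × 5.14×10⁻⁴) = 2.54×10⁻⁶ T.

B ≈ 2.54 μT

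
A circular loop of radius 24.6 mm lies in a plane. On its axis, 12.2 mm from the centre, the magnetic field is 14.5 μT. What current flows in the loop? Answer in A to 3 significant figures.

On the axis of a loop, B = μ₀IR²/[2(R²+z²)^(3/2)], so I = 2B(R²+z²)^(3/2)/(μ₀R²).
R² + z² = 0.0006052 + 0.0001488 = 0.000754 m²; raised to 3/2 gives 2.07×10⁻⁵ m³.
I = 2 × 1.45×10⁻⁵ × 2.07×10⁻⁵ / (1.26×10⁻⁶ × 0.0006052) = 0.790 A.

I ≈ 0.790 A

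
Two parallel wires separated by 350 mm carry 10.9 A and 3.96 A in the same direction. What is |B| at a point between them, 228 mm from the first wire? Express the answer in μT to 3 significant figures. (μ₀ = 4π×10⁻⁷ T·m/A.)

B ≈ 3.07 μT

Each long wire gives B = μ₀I/(2πd). Distances are d₁ = 0.228 m and d₂ = 0.122 m.
B₁ = 9.56×10⁻⁶ T, B₂ = 6.49×10⁻⁶ T.
Between parallel currents the two contributions point in opposite directions, so they subtract. B = |B₁ − B₂| = |9.56×10⁻⁶ − 6.49×10⁻⁶| = 3.07×10⁻⁶ T.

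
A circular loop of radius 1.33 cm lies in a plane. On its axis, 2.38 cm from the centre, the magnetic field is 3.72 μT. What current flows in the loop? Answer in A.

On the axis of a loop, B = μ₀IR²/[2(R²+z²)^(3/2)], so I = 2B(R²+z²)^(3/2)/(μ₀R²).
R² + z² = 0.0001769 + 0.0005664 = 0.0007433 m²; raised to 3/2 gives 2.03×10⁻⁵ m³.
I = 2 × 3.72×10⁻⁶ × 2.03×10⁻⁵ / (1.26×10⁻⁶ × 0.0001769) = 0.678 A.

I ≈ 0.678 A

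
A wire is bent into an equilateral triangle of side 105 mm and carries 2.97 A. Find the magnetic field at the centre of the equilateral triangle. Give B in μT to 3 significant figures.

Each side is a finite straight segment at perpendicular distance d = a/(2 tan(π/3)) = 0.03031 m from the centre, with end-angles ±π/3.
One side contributes B₁ = (μ₀I/4πd)·2 sin(π/3) = 1.70×10⁻⁵ T.
All 3 sides add in the same direction: B = 3 × 1.70×10⁻⁵ = 5.09×10⁻⁵ T.

B ≈ 50.9 μT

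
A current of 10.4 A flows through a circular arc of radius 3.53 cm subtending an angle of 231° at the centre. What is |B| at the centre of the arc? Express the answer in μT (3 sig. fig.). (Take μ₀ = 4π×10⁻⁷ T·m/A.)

The Biot–Savart field of a circular arc at its centre is B = μ₀Iφ/(4πR), with φ = 4.032 rad.
B = (4π×10⁻⁷ × 10.4 × 4.032) / (4π × 0.0353) = 1.19×10⁻⁴ T.

B ≈ 119 μT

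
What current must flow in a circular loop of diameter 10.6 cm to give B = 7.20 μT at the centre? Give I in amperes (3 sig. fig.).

I ≈ 0.607 A

At the centre of a circular loop B = μ₀I/(2R), so I = 2RB/μ₀.
With R = 0.053 m, I = 2 × 0.053 × 7.20×10⁻⁶ / (4π×10⁻⁷) = 0.607 A.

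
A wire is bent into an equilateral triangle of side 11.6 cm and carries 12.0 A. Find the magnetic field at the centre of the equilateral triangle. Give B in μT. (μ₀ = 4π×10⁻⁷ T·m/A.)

Each side is a finite straight segment at perpendicular distance d = a/(2 tan(π/3)) = 0.03349 m from the centre, with end-angles ±π/3.
One side contributes B₁ = (μ₀I/4πd)·2 sin(π/3) = 6.21×10⁻⁵ T.
All 3 sides add in the same direction: B = 3 × 6.21×10⁻⁵ = 1.86×10⁻⁴ T.

B ≈ 186 μT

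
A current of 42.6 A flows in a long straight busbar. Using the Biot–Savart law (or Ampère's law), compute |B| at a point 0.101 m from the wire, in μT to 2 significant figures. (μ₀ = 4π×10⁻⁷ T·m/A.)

B ≈ 84 μT

For an infinitely long straight wire, B = μ₀I/(2πd).
B = (4π×10⁻⁷ × 42.6) / (2π × 0.101) = 8.44×10⁻⁵ T.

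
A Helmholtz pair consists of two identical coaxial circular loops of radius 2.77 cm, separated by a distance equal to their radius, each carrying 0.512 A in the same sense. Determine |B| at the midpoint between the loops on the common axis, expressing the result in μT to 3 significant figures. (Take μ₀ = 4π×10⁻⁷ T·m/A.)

Each loop contributes B = μ₀IR²/[2(R²+z²)^(3/2)] on the axis, with z measured from that loop.
Loop 1 (z = 0.01385 m): B₁ = 8.31×10⁻⁶ T. Loop 2 (z = 0.01385 m): B₂ = 8.31×10⁻⁶ T.
The fields add: B = B₁ + B₂ = 1.66×10⁻⁵ T.

B ≈ 16.6 μT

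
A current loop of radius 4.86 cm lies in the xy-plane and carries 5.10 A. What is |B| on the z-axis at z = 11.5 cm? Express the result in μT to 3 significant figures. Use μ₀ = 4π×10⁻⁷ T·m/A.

B ≈ 3.89 μT

On the axis of a circular loop, B = μ₀IR² / [2(R²+z²)^(3/2)].
R² + z² = (0.0486)² + (0.115)² = 0.01559 m², and (R²+z²)^(3/2) = 1.95×10⁻³ m³.
B = (4π×10⁻⁷ × 5.10 × 0.002362) / (2 × 1.95×10⁻³) = 3.89×10⁻⁶ T.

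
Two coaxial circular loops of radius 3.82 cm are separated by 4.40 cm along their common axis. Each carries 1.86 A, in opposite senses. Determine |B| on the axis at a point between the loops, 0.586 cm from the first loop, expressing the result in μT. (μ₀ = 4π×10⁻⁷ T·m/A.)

Each loop contributes B = μ₀IR²/[2(R²+z²)^(3/2)] on the axis, with z measured from that loop.
Loop 1 (z = 0.00586 m): B₁ = 2.95×10⁻⁵ T. Loop 2 (z = 0.03814 m): B₂ = 1.08×10⁻⁵ T.
The fields oppose: B = |B₁ − B₂| = 1.87×10⁻⁵ T.

B ≈ 18.7 μT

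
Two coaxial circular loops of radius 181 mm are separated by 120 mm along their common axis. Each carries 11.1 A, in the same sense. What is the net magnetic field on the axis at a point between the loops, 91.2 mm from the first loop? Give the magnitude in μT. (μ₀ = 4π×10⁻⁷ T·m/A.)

Each loop contributes B = μ₀IR²/[2(R²+z²)^(3/2)] on the axis, with z measured from that loop.
Loop 1 (z = 0.0912 m): B₁ = 2.74×10⁻⁵ T. Loop 2 (z = 0.0288 m): B₂ = 3.71×10⁻⁵ T.
The fields add: B = B₁ + B₂ = 6.46×10⁻⁵ T.

B ≈ 64.6 μT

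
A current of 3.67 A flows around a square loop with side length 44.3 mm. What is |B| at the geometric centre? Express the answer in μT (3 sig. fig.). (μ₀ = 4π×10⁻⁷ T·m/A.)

Each side is a finite straight segment at perpendicular distance d = a/(2 tan(π/4)) = 0.02215 m from the centre, with end-angles ±π/4.
One side contributes B₁ = (μ₀I/4πd)·2 sin(π/4) = 2.34×10⁻⁵ T.
All 4 sides add in the same direction: B = 4 × 2.34×10⁻⁵ = 9.37×10⁻⁵ T.

B ≈ 93.7 μT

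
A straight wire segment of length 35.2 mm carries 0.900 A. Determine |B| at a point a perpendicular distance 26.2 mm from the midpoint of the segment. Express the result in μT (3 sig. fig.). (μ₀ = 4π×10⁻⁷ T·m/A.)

For a finite straight segment, B = (μ₀I/4πd)(sinθ₁ + sinθ₂), where θ₁, θ₂ are the angles from the perpendicular to each end.
The perpendicular from the point meets the wire at its midpoint, so each end is L/2 = 0.0176 m away along the wire.
sinθ₁ = 0.0176/√(0.0176²+0.0262²) = 0.5576; sinθ₂ = 0.0176/√(0.0176²+0.0262²) = 0.5576.
B = (4π×10⁻⁷ × 0.900) / (4π × 0.0262) × (0.5576 + 0.5576) = 3.83×10⁻⁶ T.

B ≈ 3.83 μT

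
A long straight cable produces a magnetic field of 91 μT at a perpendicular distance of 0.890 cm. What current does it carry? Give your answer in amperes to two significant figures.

For a long straight wire B = μ₀I/(2πd), so I = 2πdB/μ₀.
I = 2π × 0.0089 × 9.10×10⁻⁵ / (4π×10⁻⁷) = 4.05 A.

I ≈ 4.0 A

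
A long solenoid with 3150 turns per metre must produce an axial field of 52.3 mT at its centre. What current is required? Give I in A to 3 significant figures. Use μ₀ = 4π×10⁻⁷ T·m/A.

Inside a long solenoid B = μ₀nI with n = 3150 m⁻¹, so I = B/(μ₀n).
I = 5.23×10⁻² / (4π×10⁻⁷ × 3150) = 13.2 A.

I ≈ 13.2 A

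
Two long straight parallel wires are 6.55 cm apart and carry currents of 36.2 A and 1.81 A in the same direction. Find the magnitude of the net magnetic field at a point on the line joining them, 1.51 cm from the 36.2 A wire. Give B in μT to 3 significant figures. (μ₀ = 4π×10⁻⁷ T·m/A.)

Each long wire gives B = μ₀I/(2πd). Distances are d₁ = 0.0151 m and d₂ = 0.0504 m.
B₁ = 4.79×10⁻⁴ T, B₂ = 7.18×10⁻⁶ T.
Between parallel currents the two contributions point in opposite directions, so they subtract. B = |B₁ − B₂| = |4.79×10⁻⁴ − 7.18×10⁻⁶| = 4.72×10⁻⁴ T.

B ≈ 472 μT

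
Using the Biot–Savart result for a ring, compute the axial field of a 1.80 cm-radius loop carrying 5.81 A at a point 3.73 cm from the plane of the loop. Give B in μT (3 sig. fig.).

B ≈ 16.6 μT

On the axis of a circular loop, B = μ₀IR² / [2(R²+z²)^(3/2)].
R² + z² = (0.018)² + (0.0373)² = 0.001715 m², and (R²+z²)^(3/2) = 7.10×10⁻⁵ m³.
B = (4π×10⁻⁷ × 5.81 × 0.000324) / (2 × 7.10×10⁻⁵) = 1.66×10⁻⁵ T.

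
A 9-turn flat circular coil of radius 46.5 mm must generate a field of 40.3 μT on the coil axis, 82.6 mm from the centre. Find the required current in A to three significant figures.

For an N-turn coil, B = Nμ₀IR²/[2(R²+z²)^(3/2)] with R = 0.0465 m, z = 0.0826 m, so I = 2B(R²+z²)^(3/2)/(Nμ₀R²) = 2 × 4.03×10⁻⁵ × 8.52×10⁻⁴ / (9 × 4π×10⁻⁷ × 0.002162) = 2.81 A.

I ≈ 2.81 A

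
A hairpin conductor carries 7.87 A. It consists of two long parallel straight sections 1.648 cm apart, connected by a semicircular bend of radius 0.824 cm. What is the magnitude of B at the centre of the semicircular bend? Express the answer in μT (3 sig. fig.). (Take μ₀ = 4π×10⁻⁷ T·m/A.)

B ≈ 491 μT

The semicircular arc contributes B_arc = μ₀I·π/(4πR) = μ₀I/(4R) = 3.00×10⁻⁴ T.
Each semi-infinite lead is at perpendicular distance R = 0.00824 m from the centre, with the perpendicular foot at its near end, so it contributes μ₀I/(4πR); both point the same way, together 1.91×10⁻⁴ T.
Arc and leads all point the same direction: B = 3.00×10⁻⁴ + 1.91×10⁻⁴ = 4.91×10⁻⁴ T.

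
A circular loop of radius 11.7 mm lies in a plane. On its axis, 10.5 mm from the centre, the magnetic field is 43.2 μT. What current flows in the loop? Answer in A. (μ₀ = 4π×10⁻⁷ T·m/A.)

I ≈ 1.95 A

On the axis of a loop, B = μ₀IR²/[2(R²+z²)^(3/2)], so I = 2B(R²+z²)^(3/2)/(μ₀R²).
R² + z² = 0.0001369 + 0.0001103 = 0.0002471 m²; raised to 3/2 gives 3.89×10⁻⁶ m³.
I = 2 × 4.32×10⁻⁵ × 3.89×10⁻⁶ / (1.26×10⁻⁶ × 0.0001369) = 1.95 A.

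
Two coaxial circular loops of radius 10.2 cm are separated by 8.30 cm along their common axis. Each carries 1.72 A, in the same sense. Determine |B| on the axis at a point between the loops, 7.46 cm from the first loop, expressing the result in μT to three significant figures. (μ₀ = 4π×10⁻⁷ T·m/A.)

Each loop contributes B = μ₀IR²/[2(R²+z²)^(3/2)] on the axis, with z measured from that loop.
Loop 1 (z = 0.0746 m): B₁ = 5.57×10⁻⁶ T. Loop 2 (z = 0.0084 m): B₂ = 1.05×10⁻⁵ T.
The fields add: B = B₁ + B₂ = 1.61×10⁻⁵ T.

B ≈ 16.1 μT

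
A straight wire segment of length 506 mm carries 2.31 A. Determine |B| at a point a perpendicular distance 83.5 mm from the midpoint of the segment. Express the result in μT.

For a finite straight segment, B = (μ₀I/4πd)(sinθ₁ + sinθ₂), where θ₁, θ₂ are the angles from the perpendicular to each end.
The perpendicular from the point meets the wire at its midpoint, so each end is L/2 = 0.253 m away along the wire.
sinθ₁ = 0.253/√(0.253²+0.0835²) = 0.9496; sinθ₂ = 0.253/√(0.253²+0.0835²) = 0.9496.
B = (4π×10⁻⁷ × 2.31) / (4π × 0.0835) × (0.9496 + 0.9496) = 5.25×10⁻⁶ T.

B ≈ 5.25 μT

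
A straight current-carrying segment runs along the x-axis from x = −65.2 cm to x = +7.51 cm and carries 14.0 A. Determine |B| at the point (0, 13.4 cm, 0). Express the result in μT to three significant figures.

For a finite straight segment, B = (μ₀I/4πd)(sinθ₁ + sinθ₂), where θ₁, θ₂ are the angles from the perpendicular to each end.
The perpendicular distance is d = 0.134 m; the end-offsets along the wire are a = 0.652 m and b = 0.0751 m.
sinθ₁ = 0.652/√(0.652²+0.134²) = 0.9795; sinθ₂ = 0.0751/√(0.0751²+0.134²) = 0.4889.
B = (4π×10⁻⁷ × 14.0) / (4π × 0.134) × (0.9795 + 0.4889) = 1.53×10⁻⁵ T.

B ≈ 15.3 μT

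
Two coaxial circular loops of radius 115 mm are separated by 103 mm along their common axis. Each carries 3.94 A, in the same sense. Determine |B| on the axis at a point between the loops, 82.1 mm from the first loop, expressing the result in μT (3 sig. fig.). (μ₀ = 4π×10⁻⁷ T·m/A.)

Each loop contributes B = μ₀IR²/[2(R²+z²)^(3/2)] on the axis, with z measured from that loop.
Loop 1 (z = 0.0821 m): B₁ = 1.16×10⁻⁵ T. Loop 2 (z = 0.0209 m): B₂ = 2.05×10⁻⁵ T.
The fields add: B = B₁ + B₂ = 3.21×10⁻⁵ T.

B ≈ 32.1 μT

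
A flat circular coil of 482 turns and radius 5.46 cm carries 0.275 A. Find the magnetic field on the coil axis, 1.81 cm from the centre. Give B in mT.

For an N-turn flat coil, B = Nμ₀IR²/[2(R²+z²)^(3/2)] with R = 0.0546 m, z = 0.0181 m.
B = 482 × 2.71×10⁻⁶ T = 1.30×10⁻³ T.

B ≈ 1.30 mT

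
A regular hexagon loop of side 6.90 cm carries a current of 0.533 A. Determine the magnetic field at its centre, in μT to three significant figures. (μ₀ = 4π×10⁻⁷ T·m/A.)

Each side is a finite straight segment at perpendicular distance d = a/(2 tan(π/6)) = 0.05976 m from the centre, with end-angles ±π/6.
One side contributes B₁ = (μ₀I/4πd)·2 sin(π/6) = 8.92×10⁻⁷ T.
All 6 sides add in the same direction: B = 6 × 8.92×10⁻⁷ = 5.35×10⁻⁶ T.

B ≈ 5.35 μT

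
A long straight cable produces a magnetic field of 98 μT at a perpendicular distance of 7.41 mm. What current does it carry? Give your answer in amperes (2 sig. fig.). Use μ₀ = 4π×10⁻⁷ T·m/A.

I ≈ 3.6 A

For a long straight wire B = μ₀I/(2πd), so I = 2πdB/μ₀.
I = 2π × 0.00741 × 9.80×10⁻⁵ / (4π×10⁻⁷) = 3.63 A.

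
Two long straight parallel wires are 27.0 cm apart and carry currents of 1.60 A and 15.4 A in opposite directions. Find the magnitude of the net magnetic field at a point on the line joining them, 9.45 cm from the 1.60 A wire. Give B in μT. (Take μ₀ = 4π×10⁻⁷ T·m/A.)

B ≈ 20.9 μT

Each long wire gives B = μ₀I/(2πd). Distances are d₁ = 0.0945 m and d₂ = 0.1755 m.
B₁ = 3.39×10⁻⁶ T, B₂ = 1.75×10⁻⁵ T.
Between antiparallel currents both contributions point the same way, so they add. B = B₁ + B₂ = 3.39×10⁻⁶ + 1.75×10⁻⁵ = 2.09×10⁻⁵ T.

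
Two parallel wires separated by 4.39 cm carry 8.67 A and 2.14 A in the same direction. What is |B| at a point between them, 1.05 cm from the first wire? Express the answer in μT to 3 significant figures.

B ≈ 152 μT

Each long wire gives B = μ₀I/(2πd). Distances are d₁ = 0.0105 m and d₂ = 0.0334 m.
B₁ = 1.65×10⁻⁴ T, B₂ = 1.28×10⁻⁵ T.
Between parallel currents the two contributions point in opposite directions, so they subtract. B = |B₁ − B₂| = |1.65×10⁻⁴ − 1.28×10⁻⁵| = 1.52×10⁻⁴ T.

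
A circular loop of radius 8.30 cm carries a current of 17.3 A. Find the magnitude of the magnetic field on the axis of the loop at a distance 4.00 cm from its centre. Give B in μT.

B ≈ 95.7 μT

On the axis of a circular loop, B = μ₀IR² / [2(R²+z²)^(3/2)].
R² + z² = (0.083)² + (0.04)² = 0.008489 m², and (R²+z²)^(3/2) = 7.82×10⁻⁴ m³.
B = (4π×10⁻⁷ × 17.3 × 0.006889) / (2 × 7.82×10⁻⁴) = 9.57×10⁻⁵ T.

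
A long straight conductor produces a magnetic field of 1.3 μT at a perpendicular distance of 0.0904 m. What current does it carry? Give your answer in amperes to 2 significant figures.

For a long straight wire B = μ₀I/(2πd), so I = 2πdB/μ₀.
I = 2π × 0.0904 × 1.30×10⁻⁶ / (4π×10⁻⁷) = 0.588 A.

I ≈ 0.59 A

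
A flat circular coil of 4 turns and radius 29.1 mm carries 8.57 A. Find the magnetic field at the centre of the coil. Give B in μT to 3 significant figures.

B ≈ 740 μT

For an N-turn flat coil, B = Nμ₀I/(2R) with R = 0.0291 m.
B = 4 × 1.85×10⁻⁴ T = 7.40×10⁻⁴ T.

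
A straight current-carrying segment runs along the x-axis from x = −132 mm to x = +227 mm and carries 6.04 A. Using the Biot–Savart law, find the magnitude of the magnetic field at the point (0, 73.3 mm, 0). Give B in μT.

B ≈ 15.0 μT

For a finite straight segment, B = (μ₀I/4πd)(sinθ₁ + sinθ₂), where θ₁, θ₂ are the angles from the perpendicular to each end.
The perpendicular distance is d = 0.0733 m; the end-offsets along the wire are a = 0.132 m and b = 0.227 m.
sinθ₁ = 0.132/√(0.132²+0.0733²) = 0.8743; sinθ₂ = 0.227/√(0.227²+0.0733²) = 0.9516.
B = (4π×10⁻⁷ × 6.04) / (4π × 0.0733) × (0.8743 + 0.9516) = 1.50×10⁻⁵ T.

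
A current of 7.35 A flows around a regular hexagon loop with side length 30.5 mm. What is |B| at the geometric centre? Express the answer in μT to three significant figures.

Each side is a finite straight segment at perpendicular distance d = a/(2 tan(π/6)) = 0.02641 m from the centre, with end-angles ±π/6.
One side contributes B₁ = (μ₀I/4πd)·2 sin(π/6) = 2.78×10⁻⁵ T.
All 6 sides add in the same direction: B = 6 × 2.78×10⁻⁵ = 1.67×10⁻⁴ T.

B ≈ 167 μT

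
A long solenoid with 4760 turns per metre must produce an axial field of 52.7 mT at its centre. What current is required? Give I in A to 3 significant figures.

Inside a long solenoid B = μ₀nI with n = 4760 m⁻¹, so I = B/(μ₀n).
I = 5.27×10⁻² / (4π×10⁻⁷ × 4760) = 8.81 A.

I ≈ 8.81 A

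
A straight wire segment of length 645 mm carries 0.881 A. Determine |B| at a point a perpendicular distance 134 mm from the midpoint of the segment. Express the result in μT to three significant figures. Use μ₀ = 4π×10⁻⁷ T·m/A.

For a finite straight segment, B = (μ₀I/4πd)(sinθ₁ + sinθ₂), where θ₁, θ₂ are the angles from the perpendicular to each end.
The perpendicular from the point meets the wire at its midpoint, so each end is L/2 = 0.3225 m away along the wire.
sinθ₁ = 0.3225/√(0.3225²+0.134²) = 0.9235; sinθ₂ = 0.3225/√(0.3225²+0.134²) = 0.9235.
B = (4π×10⁻⁷ × 0.881) / (4π × 0.134) × (0.9235 + 0.9235) = 1.21×10⁻⁶ T.

B ≈ 1.21 μT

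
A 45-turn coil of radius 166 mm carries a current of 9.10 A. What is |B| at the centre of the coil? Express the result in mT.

For an N-turn flat coil, B = Nμ₀I/(2R) with R = 0.166 m.
B = 45 × 3.44×10⁻⁵ T = 1.55×10⁻³ T.

B ≈ 1.55 mT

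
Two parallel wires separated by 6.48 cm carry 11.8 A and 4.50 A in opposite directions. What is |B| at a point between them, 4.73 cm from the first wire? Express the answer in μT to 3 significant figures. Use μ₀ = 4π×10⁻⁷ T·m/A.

B ≈ 101 μT

Each long wire gives B = μ₀I/(2πd). Distances are d₁ = 0.0473 m and d₂ = 0.0175 m.
B₁ = 4.99×10⁻⁵ T, B₂ = 5.14×10⁻⁵ T.
Between antiparallel currents both contributions point the same way, so they add. B = B₁ + B₂ = 4.99×10⁻⁵ + 5.14×10⁻⁵ = 1.01×10⁻⁴ T.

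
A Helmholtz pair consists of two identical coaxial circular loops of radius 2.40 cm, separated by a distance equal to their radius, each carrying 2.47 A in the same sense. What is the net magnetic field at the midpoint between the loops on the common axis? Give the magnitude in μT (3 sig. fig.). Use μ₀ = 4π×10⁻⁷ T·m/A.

Each loop contributes B = μ₀IR²/[2(R²+z²)^(3/2)] on the axis, with z measured from that loop.
Loop 1 (z = 0.012 m): B₁ = 4.63×10⁻⁵ T. Loop 2 (z = 0.012 m): B₂ = 4.63×10⁻⁵ T.
The fields add: B = B₁ + B₂ = 9.25×10⁻⁵ T.

B ≈ 92.5 μT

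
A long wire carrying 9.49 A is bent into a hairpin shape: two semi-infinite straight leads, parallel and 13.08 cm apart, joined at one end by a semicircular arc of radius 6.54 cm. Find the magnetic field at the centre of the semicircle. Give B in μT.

The semicircular arc contributes B_arc = μ₀I·π/(4πR) = μ₀I/(4R) = 4.56×10⁻⁵ T.
Each semi-infinite lead is at perpendicular distance R = 0.0654 m from the centre, with the perpendicular foot at its near end, so it contributes μ₀I/(4πR); both point the same way, together 2.90×10⁻⁵ T.
Arc and leads all point the same direction: B = 4.56×10⁻⁵ + 2.90×10⁻⁵ = 7.46×10⁻⁵ T.

B ≈ 74.6 μT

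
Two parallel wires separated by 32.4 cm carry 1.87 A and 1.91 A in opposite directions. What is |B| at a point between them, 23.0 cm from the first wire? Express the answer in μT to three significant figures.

Each long wire gives B = μ₀I/(2πd). Distances are d₁ = 0.23 m and d₂ = 0.094 m.
B₁ = 1.63×10⁻⁶ T, B₂ = 4.06×10⁻⁶ T.
Between antiparallel currents both contributions point the same way, so they add. B = B₁ + B₂ = 1.63×10⁻⁶ + 4.06×10⁻⁶ = 5.69×10⁻⁶ T.

B ≈ 5.69 μT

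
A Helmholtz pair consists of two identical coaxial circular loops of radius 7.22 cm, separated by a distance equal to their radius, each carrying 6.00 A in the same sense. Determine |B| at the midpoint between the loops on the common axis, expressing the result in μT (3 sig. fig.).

B ≈ 74.7 μT

Each loop contributes B = μ₀IR²/[2(R²+z²)^(3/2)] on the axis, with z measured from that loop.
Loop 1 (z = 0.0361 m): B₁ = 3.74×10⁻⁵ T. Loop 2 (z = 0.0361 m): B₂ = 3.74×10⁻⁵ T.
The fields add: B = B₁ + B₂ = 7.47×10⁻⁵ T.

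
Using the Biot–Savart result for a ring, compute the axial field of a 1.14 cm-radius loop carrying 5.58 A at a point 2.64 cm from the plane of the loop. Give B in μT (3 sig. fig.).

On the axis of a circular loop, B = μ₀IR² / [2(R²+z²)^(3/2)].
R² + z² = (0.0114)² + (0.0264)² = 0.0008269 m², and (R²+z²)^(3/2) = 2.38×10⁻⁵ m³.
B = (4π×10⁻⁷ × 5.58 × 0.00013) / (2 × 2.38×10⁻⁵) = 1.92×10⁻⁵ T.

B ≈ 19.2 μT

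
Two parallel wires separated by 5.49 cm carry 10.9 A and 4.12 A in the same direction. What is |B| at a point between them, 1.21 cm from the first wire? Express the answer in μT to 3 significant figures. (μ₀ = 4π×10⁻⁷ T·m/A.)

B ≈ 161 μT

Each long wire gives B = μ₀I/(2πd). Distances are d₁ = 0.0121 m and d₂ = 0.0428 m.
B₁ = 1.80×10⁻⁴ T, B₂ = 1.93×10⁻⁵ T.
Between parallel currents the two contributions point in opposite directions, so they subtract. B = |B₁ − B₂| = |1.80×10⁻⁴ − 1.93×10⁻⁵| = 1.61×10⁻⁴ T.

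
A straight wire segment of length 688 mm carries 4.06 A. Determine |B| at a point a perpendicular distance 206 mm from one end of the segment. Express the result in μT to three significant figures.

B ≈ 1.89 μT

For a finite straight segment, B = (μ₀I/4πd)(sinθ₁ + sinθ₂), where θ₁, θ₂ are the angles from the perpendicular to each end.
The perpendicular foot is at one end, so the two end-offsets along the wire are 0 and L = 0.688 m.
sinθ₁ = 0/√(0²+0.206²) = 0.0000; sinθ₂ = 0.688/√(0.688²+0.206²) = 0.9580.
B = (4π×10⁻⁷ × 4.06) / (4π × 0.206) × (0.0000 + 0.9580) = 1.89×10⁻⁶ T.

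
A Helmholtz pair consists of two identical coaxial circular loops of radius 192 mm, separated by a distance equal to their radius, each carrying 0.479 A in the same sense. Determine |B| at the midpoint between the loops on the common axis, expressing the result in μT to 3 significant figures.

B ≈ 2.24 μT

Each loop contributes B = μ₀IR²/[2(R²+z²)^(3/2)] on the axis, with z measured from that loop.
Loop 1 (z = 0.096 m): B₁ = 1.12×10⁻⁶ T. Loop 2 (z = 0.096 m): B₂ = 1.12×10⁻⁶ T.
The fields add: B = B₁ + B₂ = 2.24×10⁻⁶ T.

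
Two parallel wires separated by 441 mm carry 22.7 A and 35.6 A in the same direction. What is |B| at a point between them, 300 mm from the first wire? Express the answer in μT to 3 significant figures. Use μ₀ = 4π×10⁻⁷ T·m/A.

B ≈ 35.4 μT

Each long wire gives B = μ₀I/(2πd). Distances are d₁ = 0.3 m and d₂ = 0.141 m.
B₁ = 1.51×10⁻⁵ T, B₂ = 5.05×10⁻⁵ T.
Between parallel currents the two contributions point in opposite directions, so they subtract. B = |B₁ − B₂| = |1.51×10⁻⁵ − 5.05×10⁻⁵| = 3.54×10⁻⁵ T.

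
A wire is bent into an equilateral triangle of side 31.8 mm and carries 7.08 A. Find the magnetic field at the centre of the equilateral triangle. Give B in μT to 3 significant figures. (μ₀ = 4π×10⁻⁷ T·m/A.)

Each side is a finite straight segment at perpendicular distance d = a/(2 tan(π/3)) = 0.00918 m from the centre, with end-angles ±π/3.
One side contributes B₁ = (μ₀I/4πd)·2 sin(π/3) = 1.34×10⁻⁴ T.
All 3 sides add in the same direction: B = 3 × 1.34×10⁻⁴ = 4.01×10⁻⁴ T.

B ≈ 401 μT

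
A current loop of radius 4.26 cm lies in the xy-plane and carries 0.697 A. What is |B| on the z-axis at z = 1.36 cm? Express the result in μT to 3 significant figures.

On the axis of a circular loop, B = μ₀IR² / [2(R²+z²)^(3/2)].
R² + z² = (0.0426)² + (0.0136)² = 0.002 m², and (R²+z²)^(3/2) = 8.94×10⁻⁵ m³.
B = (4π×10⁻⁷ × 0.697 × 0.001815) / (2 × 8.94×10⁻⁵) = 8.89×10⁻⁶ T.

B ≈ 8.89 μT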